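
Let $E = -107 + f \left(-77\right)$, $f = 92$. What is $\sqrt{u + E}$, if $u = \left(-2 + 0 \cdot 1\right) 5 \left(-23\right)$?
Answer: $i \sqrt{6961} \approx 83.433 i$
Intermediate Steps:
$u = 230$ ($u = \left(-2 + 0\right) 5 \left(-23\right) = \left(-2\right) 5 \left(-23\right) = \left(-10\right) \left(-23\right) = 230$)
$E = -7191$ ($E = -107 + 92 \left(-77\right) = -107 - 7084 = -7191$)
$\sqrt{u + E} = \sqrt{230 - 7191} = \sqrt{-6961} = i \sqrt{6961}$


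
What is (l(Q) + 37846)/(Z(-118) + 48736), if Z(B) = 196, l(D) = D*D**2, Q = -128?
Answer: -1029653/24466 ≈ -42.085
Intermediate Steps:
l(D) = D**3
(l(Q) + 37846)/(Z(-118) + 48736) = ((-128)**3 + 37846)/(196 + 48736) = (-2097152 + 37846)/48932 = -2059306*1/48932 = -1029653/24466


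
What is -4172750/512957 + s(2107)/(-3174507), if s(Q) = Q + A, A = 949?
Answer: -13247991680842/1628385587199 ≈ -8.1357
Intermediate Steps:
s(Q) = 949 + Q (s(Q) = Q + 949 = 949 + Q)
-4172750/512957 + s(2107)/(-3174507) = -4172750/512957 + (949 + 2107)/(-3174507) = -4172750*1/512957 + 3056*(-1/3174507) = -4172750/512957 - 3056/3174507 = -13247991680842/1628385587199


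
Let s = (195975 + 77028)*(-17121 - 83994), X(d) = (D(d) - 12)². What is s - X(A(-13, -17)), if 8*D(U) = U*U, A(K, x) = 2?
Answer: -110418793909/4 ≈ -2.7605e+10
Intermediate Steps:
D(U) = U²/8 (D(U) = (U*U)/8 = U²/8)
X(d) = (-12 + d²/8)² (X(d) = (d²/8 - 12)² = (-12 + d²/8)²)
s = -27604698345 (s = 273003*(-101115) = -27604698345)
s - X(A(-13, -17)) = -27604698345 - (-96 + 2²)²/64 = -27604698345 - (-96 + 4)²/64 = -27604698345 - (-92)²/64 = -27604698345 - 8464/64 = -27604698345 - 1*529/4 = -27604698345 - 529/4 = -110418793909/4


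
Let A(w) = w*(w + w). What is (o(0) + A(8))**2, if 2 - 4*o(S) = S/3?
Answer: 66049/4 ≈ 16512.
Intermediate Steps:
o(S) = 1/2 - S/12 (o(S) = 1/2 - S/(4*3) = 1/2 - S/12)
A(w) = 2*w**2 (A(w) = w*(2*w) = 2*w**2)
(o(0) + A(8))**2 = ((1/2 - 1/12*0) + 2*8**2)**2 = ((1/2 + 0) + 2*64)**2 = (1/2 + 128)**2 = (257/2)**2 = 66049/4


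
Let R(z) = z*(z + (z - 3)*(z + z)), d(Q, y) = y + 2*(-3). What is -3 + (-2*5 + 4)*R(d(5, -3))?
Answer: 11175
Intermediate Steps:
d(Q, y) = -6 + y (d(Q, y) = y - 6 = -6 + y)
R(z) = z*(z + 2*z*(-3 + z)) (R(z) = z*(z + (-3 + z)*(2*z)) = z*(z + 2*z*(-3 + z)))
-3 + (-2*5 + 4)*R(d(5, -3)) = -3 + (-2*5 + 4)*((-6 - 3)**2*(-5 + 2*(-6 - 3))) = -3 + (-10 + 4)*((-9)**2*(-5 + 2*(-9))) = -3 - 486*(-5 - 18) = -3 - 486*(-23) = -3 - 6*(-1863) = -3 + 11178 = 11175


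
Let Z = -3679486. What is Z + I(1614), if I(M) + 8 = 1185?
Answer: -3678309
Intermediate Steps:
I(M) = 1177 (I(M) = -8 + 1185 = 1177)
Z + I(1614) = -3679486 + 1177 = -3678309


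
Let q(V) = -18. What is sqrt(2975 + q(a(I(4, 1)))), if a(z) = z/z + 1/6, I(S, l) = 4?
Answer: sqrt(2957) ≈ 54.378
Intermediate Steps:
a(z) = 7/6 (a(z) = 1 + 1*(1/6) = 1 + 1/6 = 7/6)
sqrt(2975 + q(a(I(4, 1)))) = sqrt(2975 - 18) = sqrt(2957)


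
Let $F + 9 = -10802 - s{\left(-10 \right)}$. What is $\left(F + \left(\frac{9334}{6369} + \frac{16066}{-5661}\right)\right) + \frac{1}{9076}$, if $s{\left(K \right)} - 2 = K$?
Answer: $- \frac{1178520604387541}{109078118028} \approx -10804.0$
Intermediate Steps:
$s{\left(K \right)} = 2 + K$
$F = -10803$ ($F = -9 - 10794 = -10803$)
$\left(F + \left(\frac{9334}{6369} + \frac{16066}{-5661}\right)\right) + \frac{1}{9076} = \left(-10803 + \left(\frac{9334}{6369} + \frac{16066}{-5661}\right)\right) + \frac{1}{9076} = \left(-10803 + \left(9334 \cdot \frac{1}{6369} + 16066 \left(- \frac{1}{5661}\right)\right)\right) + \frac{1}{9076} = \left(-10803 + \left(\frac{9334}{6369} - \frac{16066}{5661}\right)\right) + \frac{1}{9076} = \left(-10803 - \frac{16494860}{12018303}\right) + \frac{1}{9076} = - \frac{129850222169}{12018303} + \frac{1}{9076} = - \frac{1178520604387541}{109078118028}$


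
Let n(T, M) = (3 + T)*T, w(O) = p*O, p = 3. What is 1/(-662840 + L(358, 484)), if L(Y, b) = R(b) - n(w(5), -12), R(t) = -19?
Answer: -1/663129 ≈ -1.5080e-6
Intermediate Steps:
w(O) = 3*O
n(T, M) = T*(3 + T)
L(Y, b) = -289 (L(Y, b) = -19 - 3*5*(3 + 3*5) = -19 - 15*(3 + 15) = -19 - 15*18 = -19 - 1*270 = -19 - 270 = -289)
1/(-662840 + L(358, 484)) = 1/(-662840 - 289) = 1/(-663129) = -1/663129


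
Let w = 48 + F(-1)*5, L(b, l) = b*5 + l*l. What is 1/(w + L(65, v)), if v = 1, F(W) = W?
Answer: 1/369 ≈ 0.0027100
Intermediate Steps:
L(b, l) = l² + 5*b (L(b, l) = 5*b + l² = l² + 5*b)
w = 43 (w = 48 - 1*5 = 48 - 5 = 43)
1/(w + L(65, v)) = 1/(43 + (1² + 5*65)) = 1/(43 + (1 + 325)) = 1/(43 + 326) = 1/369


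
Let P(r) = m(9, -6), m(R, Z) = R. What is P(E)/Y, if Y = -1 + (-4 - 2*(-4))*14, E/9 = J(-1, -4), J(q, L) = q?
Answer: 9/55 ≈ 0.16364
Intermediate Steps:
E = -9 (E = 9*(-1) = -9)
P(r) = 9
Y = 55 (Y = -1 + (-4 + 8)*14 = -1 + 4*14 = -1 + 56 = 55)
P(E)/Y = 9/55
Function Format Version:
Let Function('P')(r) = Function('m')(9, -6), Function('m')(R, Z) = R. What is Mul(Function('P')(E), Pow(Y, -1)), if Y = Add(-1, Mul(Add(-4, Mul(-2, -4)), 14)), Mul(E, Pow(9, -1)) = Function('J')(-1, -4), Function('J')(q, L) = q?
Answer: Rational(9, 55) ≈ 0.16364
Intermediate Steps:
E = -9 (E = Mul(9, -1) = -9)
Function('P')(r) = 9
Y = 55 (Y = Add(-1, Mul(Add(-4, 8), 14)) = Add(-1, Mul(4, 14)) = Add(-1, 56) = 55)
Mul(Function('P')(E), Pow(Y, -1)) = Mul(9, Pow(55, -1)) = Mul(9, Rational(1, 55)) = Rational(9, 55)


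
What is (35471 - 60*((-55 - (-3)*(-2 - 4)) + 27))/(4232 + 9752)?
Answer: 38231/13984 ≈ 2.7339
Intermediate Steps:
(35471 - 60*((-55 - (-3)*(-2 - 4)) + 27))/(4232 + 9752) = (35471 - 60*((-55 - (-3)*(-6)) + 27))/13984 = (35471 - 60*((-55 - 1*18) + 27))*(1/13984) = (35471 - 60*((-55 - 18) + 27))*(1/13984) = (35471 - 60*(-73 + 27))*(1/13984) = (35471 - 60*(-46))*(1/13984) = (35471 + 2760)*(1/13984) = 38231*(1/13984) = 38231/13984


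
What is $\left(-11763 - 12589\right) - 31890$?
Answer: $-56242$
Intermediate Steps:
$\left(-11763 - 12589\right) - 31890 = -24352 - 31890 = -56242$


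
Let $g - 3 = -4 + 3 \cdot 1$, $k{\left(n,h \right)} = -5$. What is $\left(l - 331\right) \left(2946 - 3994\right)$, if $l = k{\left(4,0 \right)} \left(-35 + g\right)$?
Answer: $173968$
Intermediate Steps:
$g = 2$ ($g = 3 + \left(-4 + 3 \cdot 1\right) = 3 + \left(-4 + 3\right) = 3 - 1 = 2$)
$l = 165$ ($l = - 5 \left(-35 + 2\right) = \left(-5\right) \left(-33\right) = 165$)
$\left(l - 331\right) \left(2946 - 3994\right) = \left(165 - 331\right) \left(2946 - 3994\right) = \left(165 - 331\right) \left(-1048\right) = \left(-166\right) \left(-1048\right) = 173968$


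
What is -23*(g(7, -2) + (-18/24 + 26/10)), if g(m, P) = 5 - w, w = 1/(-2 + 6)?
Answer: -759/5 ≈ -151.80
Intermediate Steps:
w = 1/4 ≈ 0.25000
g(m, P) = 19/4 (g(m, P) = 5 - 1*1/4 = 5 - 1/4 = 19/4)
-23*(g(7, -2) + (-18/24 + 26/10)) = -23*(19/4 + (-18/24 + 26/10)) = -23*(19/4 + (-18*1/24 + 26*(1/10))) = -23*(19/4 + (-3/4 + 13/5)) = -23*(19/4 + 37/20) = -23*33/5 = -759/5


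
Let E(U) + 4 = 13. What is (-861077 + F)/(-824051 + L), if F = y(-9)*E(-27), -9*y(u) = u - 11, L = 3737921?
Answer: -287019/971290 ≈ -0.29550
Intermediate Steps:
y(u) = 11/9 - u/9 (y(u) = -(u - 11)/9 = -(-11 + u)/9 = 11/9 - u/9)
E(U) = 9 (E(U) = -4 + 13 = 9)
F = 20 (F = (11/9 - 1/9*(-9))*9 = (11/9 + 1)*9 = (20/9)*9 = 20)
(-861077 + F)/(-824051 + L) = (-861077 + 20)/(-824051 + 3737921) = -861057/2913870 = -861057*1/2913870 = -287019/971290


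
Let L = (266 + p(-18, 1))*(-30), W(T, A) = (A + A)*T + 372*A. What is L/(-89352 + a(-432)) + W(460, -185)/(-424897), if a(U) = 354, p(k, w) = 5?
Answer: 216901005/331710379 ≈ 0.65389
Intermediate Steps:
W(T, A) = 372*A + 2*A*T (W(T, A) = (2*A)*T + 372*A = 2*A*T + 372*A = 372*A + 2*A*T)
L = -8130 (L = (266 + 5)*(-30) = 271*(-30) = -8130)
L/(-89352 + a(-432)) + W(460, -185)/(-424897) = -8130/(-89352 + 354) + (2*(-185)*(186 + 460))/(-424897) = -8130/(-88998) + (2*(-185)*646)*(-1/424897) = -8130*(-1/88998) - 239020*(-1/424897) = 1355/14833 + 12580/22363 = 216901005/331710379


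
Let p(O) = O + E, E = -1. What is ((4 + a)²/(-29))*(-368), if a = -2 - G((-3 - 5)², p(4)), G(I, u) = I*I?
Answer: 6167987648/29 ≈ 2.1269e+8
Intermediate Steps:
p(O) = -1 + O (p(O) = O - 1 = -1 + O)
G(I, u) = I²
a = -4098 (a = -2 - ((-3 - 5)²)² = -2 - ((-8)²)² = -2 - 1*64² = -2 - 1*4096 = -2 - 4096 = -4098)
((4 + a)²/(-29))*(-368) = ((4 - 4098)²/(-29))*(-368) = ((-4094)²*(-1/29))*(-368) = (16760836*(-1/29))*(-368) = -16760836/29*(-368) = 6167987648/29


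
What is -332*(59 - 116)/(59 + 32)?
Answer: 18924/91 ≈ 207.96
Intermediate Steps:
-332*(59 - 116)/(59 + 32) = -(-18924)/91 = -332*(-57/91) = 18924/91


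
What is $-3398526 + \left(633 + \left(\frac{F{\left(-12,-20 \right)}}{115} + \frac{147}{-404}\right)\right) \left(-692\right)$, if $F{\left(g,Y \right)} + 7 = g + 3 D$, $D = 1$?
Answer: $- \frac{44557624793}{11615} \approx -3.8362 \cdot 10^{6}$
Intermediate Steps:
$F{\left(g,Y \right)} = -4 + g$ ($F{\left(g,Y \right)} = -7 + \left(g + 3 \cdot 1\right) = -7 + \left(g + 3\right) = -7 + \left(3 + g\right) = -4 + g$)
$-3398526 + \left(633 + \left(\frac{F{\left(-12,-20 \right)}}{115} + \frac{147}{-404}\right)\right) \left(-692\right) = -3398526 + \left(633 + \left(\frac{-4 - 12}{115} + \frac{147}{-404}\right)\right) \left(-692\right) = -3398526 + \left(633 + \left(\left(-16\right) \frac{1}{115} + 147 \left(- \frac{1}{404}\right)\right)\right) \left(-692\right) = -3398526 + \left(633 - \frac{23369}{46460}\right) \left(-692\right) = -3398526 + \frac{29385811}{46460} \left(-692\right) = -3398526 - \frac{5083745303}{11615} = - \frac{44557624793}{11615}$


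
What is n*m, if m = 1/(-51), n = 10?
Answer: -10/51 ≈ -0.19608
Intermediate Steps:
m = -1/51 ≈ -0.019608
n*m = 10*(-1/51) = -10/51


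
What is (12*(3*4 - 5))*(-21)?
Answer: -1764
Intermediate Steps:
(12*(3*4 - 5))*(-21) = (12*(12 - 5))*(-21) = (12*7)*(-21) = 84*(-21) = -1764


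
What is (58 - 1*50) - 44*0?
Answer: 8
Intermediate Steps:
(58 - 1*50) - 44*0 = (58 - 50) + 0 = 8 + 0 = 8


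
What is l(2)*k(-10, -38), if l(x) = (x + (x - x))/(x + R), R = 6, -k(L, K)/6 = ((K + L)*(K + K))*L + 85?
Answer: 109185/2 ≈ 54593.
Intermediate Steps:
k(L, K) = -510 - 12*K*L*(K + L) (k(L, K) = -6*(((K + L)*(K + K))*L + 85) = -6*(((K + L)*(2*K))*L + 85) = -6*((2*K*(K + L))*L + 85) = -6*(2*K*L*(K + L) + 85) = -6*(85 + 2*K*L*(K + L)) = -510 - 12*K*L*(K + L))
l(x) = x/(6 + x) (l(x) = (x + (x - x))/(x + 6) = (x + 0)/(6 + x) = x/(6 + x))
l(2)*k(-10, -38) = (2/(6 + 2))*(-510 - 12*(-38)*(-10)² - 12*(-10)*(-38)²) = (2/8)*(-510 - 12*(-38)*100 - 12*(-10)*1444) = (2*(⅛))*(-510 + 45600 + 173280) = (¼)*218370 = 109185/2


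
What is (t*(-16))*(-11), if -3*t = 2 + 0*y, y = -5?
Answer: -352/3 ≈ -117.33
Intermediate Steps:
t = -⅔ (t = -(2 + 0*(-5))/3 = -(2 + 0)/3 = -⅓*2 = -⅔ ≈ -0.66667)
(t*(-16))*(-11) = -⅔*(-16)*(-11) = (32/3)*(-11) = -352/3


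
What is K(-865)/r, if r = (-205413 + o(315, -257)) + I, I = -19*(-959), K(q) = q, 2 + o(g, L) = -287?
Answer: 865/187481 ≈ 0.0046138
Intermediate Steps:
o(g, L) = -289 (o(g, L) = -2 - 287 = -289)
I = 18221
r = -187481 (r = (-205413 - 289) + 18221 = -205702 + 18221 = -187481)
K(-865)/r = -865/(-187481) = -865*(-1/187481) = 865/187481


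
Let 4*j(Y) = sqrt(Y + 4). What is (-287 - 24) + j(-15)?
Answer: -311 + I*sqrt(11)/4 ≈ -311.0 + 0.82916*I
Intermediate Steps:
j(Y) = sqrt(4 + Y)/4 (j(Y) = sqrt(Y + 4)/4 = sqrt(4 + Y)/4)
(-287 - 24) + j(-15) = (-287 - 24) + sqrt(4 - 15)/4 = -311 + sqrt(-11)/4 = -311 + (I*sqrt(11))/4 = -311 + I*sqrt(11)/4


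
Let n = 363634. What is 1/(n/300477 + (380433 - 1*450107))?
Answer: -300477/20935070864 ≈ -1.4353e-5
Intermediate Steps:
1/(n/300477 + (380433 - 1*450107)) = 1/(363634/300477 + (380433 - 1*450107)) = 1/(363634*(1/300477) + (380433 - 450107)) = 1/(363634/300477 - 69674) = 1/(-20935070864/300477) = -300477/20935070864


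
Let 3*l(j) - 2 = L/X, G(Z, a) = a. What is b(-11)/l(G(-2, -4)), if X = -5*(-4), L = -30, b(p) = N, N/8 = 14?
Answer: 672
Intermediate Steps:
N = 112 (N = 8*14 = 112)
b(p) = 112
X = 20
l(j) = ⅙ (l(j) = ⅔ + (-30/20)/3 = ⅔ + (-30*1/20)/3 = ⅔ + (⅓)*(-3/2) = ⅔ - ½ = ⅙)
b(-11)/l(G(-2, -4)) = 112/(⅙) = 112*6 = 672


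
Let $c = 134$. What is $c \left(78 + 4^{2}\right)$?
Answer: $12596$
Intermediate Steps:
$c \left(78 + 4^{2}\right) = 134 \left(78 + 4^{2}\right) = 134 \left(78 + 16\right) = 134 \cdot 94 = 12596$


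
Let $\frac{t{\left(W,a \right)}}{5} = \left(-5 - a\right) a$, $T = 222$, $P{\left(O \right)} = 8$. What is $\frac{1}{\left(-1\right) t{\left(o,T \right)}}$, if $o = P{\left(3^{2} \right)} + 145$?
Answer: $\frac{1}{251970} \approx 3.9687 \cdot 10^{-6}$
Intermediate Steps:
$o = 153$ ($o = 8 + 145 = 153$)
$t{\left(W,a \right)} = 5 a \left(-5 - a\right)$ ($t{\left(W,a \right)} = 5 \left(-5 - a\right) a = 5 a \left(-5 - a\right)$)
$\frac{1}{\left(-1\right) t{\left(o,T \right)}} = \frac{1}{\left(-1\right) \left(\left(-5\right) 222 \left(5 + 222\right)\right)} = \frac{1}{\left(-1\right) \left(\left(-5\right) 222 \cdot 227\right)} = \frac{1}{\left(-1\right) \left(-251970\right)} = \frac{1}{251970}$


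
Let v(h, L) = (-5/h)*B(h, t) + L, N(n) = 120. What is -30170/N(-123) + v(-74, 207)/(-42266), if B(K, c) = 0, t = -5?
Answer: -63759503/253596 ≈ -251.42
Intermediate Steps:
v(h, L) = L (v(h, L) = -5/h*0 + L = 0 + L = L)
-30170/N(-123) + v(-74, 207)/(-42266) = -30170/120 + 207/(-42266) = -30170*1/120 + 207*(-1/42266) = -3017/12 - 207/42266 = -63759503/253596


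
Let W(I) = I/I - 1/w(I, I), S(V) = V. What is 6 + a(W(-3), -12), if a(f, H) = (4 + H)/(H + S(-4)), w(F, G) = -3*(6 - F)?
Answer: 13/2 ≈ 6.5000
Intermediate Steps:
w(F, G) = -18 + 3*F
W(I) = 1 - 1/(-18 + 3*I) (W(I) = I/I - 1/(-18 + 3*I) = 1 - 1/(-18 + 3*I))
a(f, H) = (4 + H)/(-4 + H) (a(f, H) = (4 + H)/(H - 4) = (4 + H)/(-4 + H))
6 + a(W(-3), -12) = 6 + (4 - 12)/(-4 - 12) = 6 - 8/(-16) = 6 - 1/16*(-8) = 6 + 1/2 = 13/2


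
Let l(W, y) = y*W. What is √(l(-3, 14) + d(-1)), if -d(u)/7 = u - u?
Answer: I*√42 ≈ 6.4807*I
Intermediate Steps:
l(W, y) = W*y
d(u) = 0 (d(u) = -7*(u - u) = -7*0 = 0)
√(l(-3, 14) + d(-1)) = √(-3*14 + 0) = √(-42 + 0) = √(-42) = I*√42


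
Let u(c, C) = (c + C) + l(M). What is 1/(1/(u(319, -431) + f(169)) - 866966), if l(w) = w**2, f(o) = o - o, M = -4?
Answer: -96/83228737 ≈ -1.1534e-6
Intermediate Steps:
f(o) = 0
u(c, C) = 16 + C + c (u(c, C) = (c + C) + (-4)**2 = (C + c) + 16 = 16 + C + c)
1/(1/(u(319, -431) + f(169)) - 866966) = 1/(1/((16 - 431 + 319) + 0) - 866966) = 1/(1/(-96 + 0) - 866966) = 1/(1/(-96) - 866966) = 1/(-1/96 - 866966) = 1/(-83228737/96) = -96/83228737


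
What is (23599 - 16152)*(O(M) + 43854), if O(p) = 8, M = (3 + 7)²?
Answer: 326640314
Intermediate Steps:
M = 100 (M = 10² = 100)
(23599 - 16152)*(O(M) + 43854) = (23599 - 16152)*(8 + 43854) = 7447*43862 = 326640314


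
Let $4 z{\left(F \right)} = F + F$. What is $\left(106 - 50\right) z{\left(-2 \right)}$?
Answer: $-56$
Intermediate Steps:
$z{\left(F \right)} = \frac{F}{2}$ ($z{\left(F \right)} = \frac{F + F}{4} = \frac{2 F}{4} = \frac{F}{2}$)
$\left(106 - 50\right) z{\left(-2 \right)} = \left(106 - 50\right) \frac{1}{2} \left(-2\right) = 56 \left(-1\right) = -56$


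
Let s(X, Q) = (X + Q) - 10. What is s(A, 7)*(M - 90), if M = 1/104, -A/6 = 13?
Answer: 758079/104 ≈ 7289.2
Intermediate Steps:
A = -78 (A = -6*13 = -78)
M = 1/104 ≈ 0.0096154
s(X, Q) = -10 + Q + X (s(X, Q) = (Q + X) - 10 = -10 + Q + X)
s(A, 7)*(M - 90) = (-10 + 7 - 78)*(1/104 - 90) = -81*(-9359/104) = 758079/104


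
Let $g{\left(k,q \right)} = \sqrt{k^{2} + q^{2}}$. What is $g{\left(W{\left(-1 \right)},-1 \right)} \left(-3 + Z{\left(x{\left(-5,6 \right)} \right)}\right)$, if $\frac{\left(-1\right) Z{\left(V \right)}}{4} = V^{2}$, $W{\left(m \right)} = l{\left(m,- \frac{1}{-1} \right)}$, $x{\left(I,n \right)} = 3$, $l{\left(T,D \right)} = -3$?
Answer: $- 39 \sqrt{10} \approx -123.33$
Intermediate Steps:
$W{\left(m \right)} = -3$
$Z{\left(V \right)} = - 4 V^{2}$
$g{\left(W{\left(-1 \right)},-1 \right)} \left(-3 + Z{\left(x{\left(-5,6 \right)} \right)}\right) = \sqrt{\left(-3\right)^{2} + \left(-1\right)^{2}} \left(-3 - 4 \cdot 3^{2}\right) = \sqrt{9 + 1} \left(-3 - 36\right) = \sqrt{10} \left(-3 - 36\right) = \sqrt{10} \left(-39\right) = - 39 \sqrt{10}$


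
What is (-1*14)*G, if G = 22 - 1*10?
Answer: -168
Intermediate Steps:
G = 12 (G = 22 - 10 = 12)
(-1*14)*G = -1*14*12 = -14*12 = -168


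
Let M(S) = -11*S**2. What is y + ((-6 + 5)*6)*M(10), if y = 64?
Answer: 6664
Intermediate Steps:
y + ((-6 + 5)*6)*M(10) = 64 + ((-6 + 5)*6)*(-11*10**2) = 64 + (-1*6)*(-11*100) = 64 - 6*(-1100) = 64 + 6600 = 6664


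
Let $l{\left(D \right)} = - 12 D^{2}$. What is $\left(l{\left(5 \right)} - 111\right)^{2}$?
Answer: $168921$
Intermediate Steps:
$\left(l{\left(5 \right)} - 111\right)^{2} = \left(- 12 \cdot 5^{2} - 111\right)^{2} = \left(\left(-12\right) 25 - 111\right)^{2} = \left(-300 - 111\right)^{2} = \left(-411\right)^{2} = 168921$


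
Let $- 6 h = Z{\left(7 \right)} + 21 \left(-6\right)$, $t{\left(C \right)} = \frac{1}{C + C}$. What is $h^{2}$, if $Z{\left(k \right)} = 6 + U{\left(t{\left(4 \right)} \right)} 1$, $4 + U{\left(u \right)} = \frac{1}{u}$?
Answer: $\frac{3364}{9} \approx 373.78$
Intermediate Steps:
$t{\left(C \right)} = \frac{1}{2 C}$
$U{\left(u \right)} = -4 + \frac{1}{u}$
$Z{\left(k \right)} = 10$ ($Z{\left(k \right)} = 6 + \left(-4 + \frac{1}{\frac{1}{2} \cdot \frac{1}{4}}\right) 1 = 6 + \left(-4 + \frac{1}{\frac{1}{8}}\right) 1 = 6 + \left(-4 + 8\right) 1 = 6 + 4 \cdot 1 = 6 + 4 = 10$)
$h = \frac{58}{3}$ ($h = - \frac{10 + 21 \left(-6\right)}{6} = - \frac{10 - 126}{6} = \left(- \frac{1}{6}\right) \left(-116\right) = \frac{58}{3} \approx 19.333$)
$h^{2} = \left(\frac{58}{3}\right)^{2} = \frac{3364}{9}$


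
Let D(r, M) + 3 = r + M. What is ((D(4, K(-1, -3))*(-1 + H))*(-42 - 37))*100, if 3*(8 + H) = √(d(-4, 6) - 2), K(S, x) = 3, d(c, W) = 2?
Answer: 284400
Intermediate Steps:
H = -8 (H = -8 + √(2 - 2)/3 = -8 + √0/3 = -8 + (⅓)*0 = -8 + 0 = -8)
D(r, M) = -3 + M + r (D(r, M) = -3 + (r + M) = -3 + (M + r) = -3 + M + r)
((D(4, K(-1, -3))*(-1 + H))*(-42 - 37))*100 = (((-3 + 3 + 4)*(-1 - 8))*(-42 - 37))*100 = ((4*(-9))*(-79))*100 = -36*(-79)*100 = 2844*100 = 284400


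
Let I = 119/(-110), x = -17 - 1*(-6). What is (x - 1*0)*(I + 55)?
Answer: -5931/10 ≈ -593.10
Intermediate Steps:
x = -11 (x = -17 + 6 = -11)
I = -119/110 (I = 119*(-1/110) = -119/110 ≈ -1.0818)
(x - 1*0)*(I + 55) = (-11 - 1*0)*(-119/110 + 55) = (-11 + 0)*(5931/110) = -11*5931/110 = -5931/10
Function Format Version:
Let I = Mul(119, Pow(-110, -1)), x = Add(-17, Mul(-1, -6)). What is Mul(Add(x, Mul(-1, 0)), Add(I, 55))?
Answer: Rational(-5931, 10) ≈ -593.10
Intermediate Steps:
x = -11 (x = Add(-17, 6) = -11)
I = Rational(-119, 110) (I = Mul(119, Rational(-1, 110)) = Rational(-119, 110) ≈ -1.0818)
Mul(Add(x, Mul(-1, 0)), Add(I, 55)) = Mul(Add(-11, Mul(-1, 0)), Add(Rational(-119, 110), 55)) = Mul(Add(-11, 0), Rational(5931, 110)) = Mul(-11, Rational(5931, 110)) = Rational(-5931, 10)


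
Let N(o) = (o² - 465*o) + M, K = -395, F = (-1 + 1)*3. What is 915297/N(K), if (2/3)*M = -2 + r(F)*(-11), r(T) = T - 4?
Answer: 915297/339763 ≈ 2.6939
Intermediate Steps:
F = 0 (F = 0*3 = 0)
r(T) = -4 + T
M = 63 (M = 3*(-2 + (-4 + 0)*(-11))/2 = 3*(-2 - 4*(-11))/2 = 3*(-2 + 44)/2 = (3/2)*42 = 63)
N(o) = 63 + o² - 465*o (N(o) = (o² - 465*o) + 63 = 63 + o² - 465*o)
915297/N(K) = 915297/(63 + (-395)² - 465*(-395)) = 915297/(63 + 156025 + 183675) = 915297/339763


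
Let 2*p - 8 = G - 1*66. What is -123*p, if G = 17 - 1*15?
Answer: 3444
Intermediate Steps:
G = 2 (G = 17 - 15 = 2)
p = -28 (p = 4 + (2 - 1*66)/2 = 4 + (2 - 66)/2 = 4 + (½)*(-64) = 4 - 32 = -28)
-123*p = -123*(-28) = 3444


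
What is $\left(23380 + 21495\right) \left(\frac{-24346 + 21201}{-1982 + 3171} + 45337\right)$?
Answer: $\frac{2418876841500}{1189} \approx 2.0344 \cdot 10^{9}$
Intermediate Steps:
$\left(23380 + 21495\right) \left(\frac{-24346 + 21201}{-1982 + 3171} + 45337\right) = 44875 \left(- \frac{3145}{1189} + 45337\right) = 44875 \cdot \frac{53902548}{1189} = \frac{2418876841500}{1189}$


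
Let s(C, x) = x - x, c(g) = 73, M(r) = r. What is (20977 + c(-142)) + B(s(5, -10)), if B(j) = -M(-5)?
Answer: 21055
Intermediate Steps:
s(C, x) = 0
B(j) = 5 (B(j) = -1*(-5) = 5)
(20977 + c(-142)) + B(s(5, -10)) = (20977 + 73) + 5 = 21050 + 5 = 21055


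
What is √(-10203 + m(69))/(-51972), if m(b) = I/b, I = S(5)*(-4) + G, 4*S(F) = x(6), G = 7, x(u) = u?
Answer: -I*√48576414/3586068 ≈ -0.0019435*I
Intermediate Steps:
S(F) = 3/2 (S(F) = (¼)*6 = 3/2)
I = 1 (I = (3/2)*(-4) + 7 = -6 + 7 = 1)
m(b) = 1/b
√(-10203 + m(69))/(-51972) = √(-10203 + 1/69)/(-51972) = √(-10203 + 1/69)*(-1/51972) = √(-704006/69)*(-1/51972) = (I*√48576414/69)*(-1/51972) = -I*√48576414/3586068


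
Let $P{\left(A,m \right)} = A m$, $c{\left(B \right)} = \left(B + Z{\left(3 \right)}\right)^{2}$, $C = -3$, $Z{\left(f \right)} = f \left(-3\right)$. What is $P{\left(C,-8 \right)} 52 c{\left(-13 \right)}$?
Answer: $604032$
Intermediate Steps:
$Z{\left(f \right)} = - 3 f$
$c{\left(B \right)} = \left(-9 + B\right)^{2}$ ($c{\left(B \right)} = \left(B - 9\right)^{2} = \left(-9 + B\right)^{2}$)
$P{\left(C,-8 \right)} 52 c{\left(-13 \right)} = \left(-3\right) \left(-8\right) 52 \left(-9 - 13\right)^{2} = 24 \cdot 52 \left(-22\right)^{2} = 1248 \cdot 484 = 604032$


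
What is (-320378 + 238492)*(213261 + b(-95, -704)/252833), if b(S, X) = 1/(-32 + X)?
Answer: -232115763227054983/13291792 ≈ -1.7463e+10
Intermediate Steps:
(-320378 + 238492)*(213261 + b(-95, -704)/252833) = (-320378 + 238492)*(213261 + 1/(-32 - 704*252833)) = -81886*(213261 + (1/252833)/(-736)) = -81886*(213261 - 1/736*1/252833) = -81886*(213261 - 1/186085088) = -81886*39684691951967/186085088 = -232115763227054983/13291792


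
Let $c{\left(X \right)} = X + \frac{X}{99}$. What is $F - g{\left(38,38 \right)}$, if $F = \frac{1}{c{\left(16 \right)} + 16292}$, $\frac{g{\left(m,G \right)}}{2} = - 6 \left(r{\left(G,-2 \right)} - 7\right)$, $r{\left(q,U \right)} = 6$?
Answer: $- \frac{19373997}{1614508} \approx -12.0$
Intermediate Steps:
$c{\left(X \right)} = \frac{100 X}{99}$ ($c{\left(X \right)} = X + X \frac{1}{99} = X + \frac{X}{99} = \frac{100 X}{99}$)
$g{\left(m,G \right)} = 12$ ($g{\left(m,G \right)} = 2 \left(- 6 \left(6 - 7\right)\right) = 2 \left(\left(-6\right) \left(-1\right)\right) = 2 \cdot 6 = 12$)
$F = \frac{99}{1614508}$ ($F = \frac{1}{\frac{100}{99} \cdot 16 + 16292} = \frac{1}{\frac{1600}{99} + 16292} = \frac{1}{\frac{1614508}{99}} = \frac{99}{1614508} \approx 6.1319 \cdot 10^{-5}$)
$F - g{\left(38,38 \right)} = \frac{99}{1614508} - 12 = - \frac{19373997}{1614508}$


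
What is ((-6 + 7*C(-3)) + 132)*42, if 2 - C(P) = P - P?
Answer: 5880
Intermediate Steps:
C(P) = 2 (C(P) = 2 - (P - P) = 2 - 1*0 = 2 + 0 = 2)
((-6 + 7*C(-3)) + 132)*42 = ((-6 + 7*2) + 132)*42 = ((-6 + 14) + 132)*42 = (8 + 132)*42 = 140*42 = 5880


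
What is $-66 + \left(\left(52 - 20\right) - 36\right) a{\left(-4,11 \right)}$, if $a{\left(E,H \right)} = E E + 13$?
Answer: $-182$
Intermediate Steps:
$a{\left(E,H \right)} = 13 + E^{2}$ ($a{\left(E,H \right)} = E^{2} + 13 = 13 + E^{2}$)
$-66 + \left(\left(52 - 20\right) - 36\right) a{\left(-4,11 \right)} = -66 + \left(\left(52 - 20\right) - 36\right) \left(13 + \left(-4\right)^{2}\right) = -66 + \left(32 - 36\right) \left(13 + 16\right) = -66 - 116 = -182$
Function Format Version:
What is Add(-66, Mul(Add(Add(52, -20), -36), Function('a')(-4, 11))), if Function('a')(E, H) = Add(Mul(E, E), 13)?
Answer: -182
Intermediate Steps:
Function('a')(E, H) = Add(13, Pow(E, 2)) (Function('a')(E, H) = Add(Pow(E, 2), 13) = Add(13, Pow(E, 2)))
Add(-66, Mul(Add(Add(52, -20), -36), Function('a')(-4, 11))) = Add(-66, Mul(Add(Add(52, -20), -36), Add(13, Pow(-4, 2)))) = Add(-66, Mul(Add(32, -36), Add(13, 16))) = Add(-66, Mul(-4, 29)) = Add(-66, -116) = -182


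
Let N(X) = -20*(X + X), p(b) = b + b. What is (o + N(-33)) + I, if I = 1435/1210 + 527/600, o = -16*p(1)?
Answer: 93658667/72600 ≈ 1290.1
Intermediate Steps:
p(b) = 2*b
N(X) = -40*X
o = -32 ≈ -32.000
I = 149867/72600 (I = 1435*(1/1210) + 527*(1/600) = 287/242 + 527/600 = 149867/72600 ≈ 2.0643)
(o + N(-33)) + I = (-32 - 40*(-33)) + 149867/72600 = (-32 + 1320) + 149867/72600 = 1288 + 149867/72600 = 93658667/72600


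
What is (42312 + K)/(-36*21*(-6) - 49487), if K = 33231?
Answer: -75543/44951 ≈ -1.6806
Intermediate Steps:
(42312 + K)/(-36*21*(-6) - 49487) = (42312 + 33231)/(-36*21*(-6) - 49487) = 75543/(-756*(-6) - 49487) = 75543/(4536 - 49487) = 75543/(-44951) = 75543*(-1/44951) = -75543/44951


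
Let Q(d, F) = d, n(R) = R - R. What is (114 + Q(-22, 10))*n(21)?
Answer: 0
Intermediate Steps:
n(R) = 0
(114 + Q(-22, 10))*n(21) = (114 - 22)*0 = 92*0 = 0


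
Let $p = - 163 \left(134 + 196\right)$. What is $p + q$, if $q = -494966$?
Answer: $-548756$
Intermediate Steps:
$p = -53790$ ($p = \left(-163\right) 330 = -53790$)
$p + q = -53790 - 494966 = -548756$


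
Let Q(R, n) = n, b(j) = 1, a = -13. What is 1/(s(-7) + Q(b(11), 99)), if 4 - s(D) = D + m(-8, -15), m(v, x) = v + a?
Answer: 1/131 ≈ 0.0076336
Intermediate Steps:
m(v, x) = -13 + v (m(v, x) = v - 13 = -13 + v)
s(D) = 25 - D (s(D) = 4 - (D + (-13 - 8)) = 4 - (D - 21) = 4 - (-21 + D) = 4 + (21 - D) = 25 - D)
1/(s(-7) + Q(b(11), 99)) = 1/((25 - 1*(-7)) + 99) = 1/((25 + 7) + 99) = 1/(32 + 99) = 1/131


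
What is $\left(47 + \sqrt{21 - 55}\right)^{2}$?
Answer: $\left(47 + i \sqrt{34}\right)^{2} \approx 2175.0 + 548.11 i$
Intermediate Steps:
$\left(47 + \sqrt{21 - 55}\right)^{2} = \left(47 + \sqrt{-34}\right)^{2} = \left(47 + i \sqrt{34}\right)^{2}$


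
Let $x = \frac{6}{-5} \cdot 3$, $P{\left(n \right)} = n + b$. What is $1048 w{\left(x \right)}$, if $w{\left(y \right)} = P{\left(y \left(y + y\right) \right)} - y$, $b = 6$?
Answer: $\frac{930624}{25} \approx 37225.0$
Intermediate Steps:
$P{\left(n \right)} = 6 + n$ ($P{\left(n \right)} = n + 6 = 6 + n$)
$x = - \frac{18}{5}$ ($x = 6 \left(- \frac{1}{5}\right) 3 = \left(- \frac{6}{5}\right) 3 = - \frac{18}{5} \approx -3.6$)
$w{\left(y \right)} = 6 - y + 2 y^{2}$ ($w{\left(y \right)} = \left(6 + y \left(y + y\right)\right) - y = \left(6 + y 2 y\right) - y = \left(6 + 2 y^{2}\right) - y = 6 - y + 2 y^{2}$)
$1048 w{\left(x \right)} = 1048 \left(6 - - \frac{18}{5} + 2 \left(- \frac{18}{5}\right)^{2}\right) = 1048 \left(6 + \frac{18}{5} + 2 \cdot \frac{324}{25}\right) = 1048 \left(6 + \frac{18}{5} + \frac{648}{25}\right) = 1048 \cdot \frac{888}{25} = \frac{930624}{25}$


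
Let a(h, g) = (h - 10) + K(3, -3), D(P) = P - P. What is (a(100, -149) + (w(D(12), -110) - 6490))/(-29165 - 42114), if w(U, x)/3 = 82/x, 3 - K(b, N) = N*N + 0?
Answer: 352453/3920345 ≈ 0.089904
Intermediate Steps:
K(b, N) = 3 - N² (K(b, N) = 3 - (N*N + 0) = 3 - (N² + 0) = 3 - N²)
D(P) = 0
w(U, x) = 246/x (w(U, x) = 3*(82/x) = 246/x)
a(h, g) = -16 + h (a(h, g) = (h - 10) + (3 - 1*(-3)²) = (-10 + h) + (3 - 1*9) = (-10 + h) + (3 - 9) = (-10 + h) - 6 = -16 + h)
(a(100, -149) + (w(D(12), -110) - 6490))/(-29165 - 42114) = ((-16 + 100) + (246/(-110) - 6490))/(-29165 - 42114) = (84 + (246*(-1/110) - 6490))/(-71279) = (84 + (-123/55 - 6490))*(-1/71279) = (84 - 357073/55)*(-1/71279) = -352453/55*(-1/71279) = 352453/3920345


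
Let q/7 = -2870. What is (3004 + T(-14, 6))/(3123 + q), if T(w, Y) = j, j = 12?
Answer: -3016/16967 ≈ -0.17776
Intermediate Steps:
T(w, Y) = 12
q = -20090 (q = 7*(-2870) = -20090)
(3004 + T(-14, 6))/(3123 + q) = (3004 + 12)/(3123 - 20090) = 3016/(-16967) = 3016*(-1/16967) = -3016/16967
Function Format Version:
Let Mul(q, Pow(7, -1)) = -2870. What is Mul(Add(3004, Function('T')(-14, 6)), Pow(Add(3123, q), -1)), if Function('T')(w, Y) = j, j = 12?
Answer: Rational(-3016, 16967) ≈ -0.17776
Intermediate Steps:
Function('T')(w, Y) = 12
q = -20090 (q = Mul(7, -2870) = -20090)
Mul(Add(3004, Function('T')(-14, 6)), Pow(Add(3123, q), -1)) = Mul(Add(3004, 12), Pow(Add(3123, -20090), -1)) = Mul(3016, Pow(-16967, -1)) = Mul(3016, Rational(-1, 16967)) = Rational(-3016, 16967)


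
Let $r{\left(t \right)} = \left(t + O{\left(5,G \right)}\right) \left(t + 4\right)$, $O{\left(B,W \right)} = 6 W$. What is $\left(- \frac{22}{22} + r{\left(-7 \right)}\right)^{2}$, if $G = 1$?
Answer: $4$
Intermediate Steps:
$r{\left(t \right)} = \left(4 + t\right) \left(6 + t\right)$ ($r{\left(t \right)} = \left(t + 6 \cdot 1\right) \left(t + 4\right) = \left(t + 6\right) \left(4 + t\right) = \left(6 + t\right) \left(4 + t\right) = \left(4 + t\right) \left(6 + t\right)$)
$\left(- \frac{22}{22} + r{\left(-7 \right)}\right)^{2} = \left(- \frac{22}{22} + \left(24 + \left(-7\right)^{2} + 10 \left(-7\right)\right)\right)^{2} = \left(\left(-22\right) \frac{1}{22} + \left(24 + 49 - 70\right)\right)^{2} = \left(-1 + 3\right)^{2} = 2^{2} = 4$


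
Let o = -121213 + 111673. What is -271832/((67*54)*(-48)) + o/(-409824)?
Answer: 98142389/61780968 ≈ 1.5886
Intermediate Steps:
o = -9540
-271832/((67*54)*(-48)) + o/(-409824) = -271832/((67*54)*(-48)) - 9540/(-409824) = -271832/(3618*(-48)) - 9540*(-1/409824) = -271832/(-173664) + 265/11384 = -271832*(-1/173664) + 265/11384 = 33979/21708 + 265/11384 = 98142389/61780968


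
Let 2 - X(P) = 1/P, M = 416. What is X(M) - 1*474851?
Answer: -197537185/416 ≈ -4.7485e+5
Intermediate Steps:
X(P) = 2 - 1/P
X(M) - 1*474851 = (2 - 1/416) - 1*474851 = (2 - 1*1/416) - 474851 = (2 - 1/416) - 474851 = 831/416 - 474851 = -197537185/416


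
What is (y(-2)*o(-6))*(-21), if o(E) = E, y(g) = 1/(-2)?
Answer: -63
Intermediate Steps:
y(g) = -½
(y(-2)*o(-6))*(-21) = -½*(-6)*(-21) = 3*(-21) = -63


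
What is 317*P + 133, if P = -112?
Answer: -35371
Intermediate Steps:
317*P + 133 = 317*(-112) + 133 = -35504 + 133 = -35371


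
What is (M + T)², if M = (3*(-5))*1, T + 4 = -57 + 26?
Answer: 2500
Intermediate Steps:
T = -35 (T = -4 + (-57 + 26) = -4 - 31 = -35)
M = -15 (M = -15*1 = -15)
(M + T)² = (-15 - 35)² = (-50)² = 2500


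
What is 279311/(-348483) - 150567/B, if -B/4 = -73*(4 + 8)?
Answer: -17816248535/407028144 ≈ -43.772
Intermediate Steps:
B = 3504 (B = -(-292)*(4 + 8) = -(-292)*12 = -4*(-876) = 3504)
279311/(-348483) - 150567/B = 279311/(-348483) - 150567/3504 = 279311*(-1/348483) - 150567*1/3504 = -279311/348483 - 50189/1168 = -17816248535/407028144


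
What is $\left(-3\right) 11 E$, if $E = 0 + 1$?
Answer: $-33$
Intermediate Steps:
$E = 1$
$\left(-3\right) 11 E = \left(-3\right) 11 \cdot 1 = \left(-33\right) 1 = -33$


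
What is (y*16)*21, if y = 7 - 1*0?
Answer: 2352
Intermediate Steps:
y = 7 (y = 7 + 0 = 7)
(y*16)*21 = (7*16)*21 = 112*21 = 2352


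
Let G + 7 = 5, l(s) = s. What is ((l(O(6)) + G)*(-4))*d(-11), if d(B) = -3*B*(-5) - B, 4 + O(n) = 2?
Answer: -2464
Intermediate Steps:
O(n) = -2 (O(n) = -4 + 2 = -2)
d(B) = 14*B (d(B) = 15*B - B = 14*B)
G = -2 (G = -7 + 5 = -2)
((l(O(6)) + G)*(-4))*d(-11) = ((-2 - 2)*(-4))*(14*(-11)) = -4*(-4)*(-154) = 16*(-154) = -2464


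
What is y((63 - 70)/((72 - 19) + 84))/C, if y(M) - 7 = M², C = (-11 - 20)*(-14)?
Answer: 9388/581839 ≈ 0.016135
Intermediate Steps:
C = 434 (C = -31*(-14) = 434)
y(M) = 7 + M²
y((63 - 70)/((72 - 19) + 84))/C = (7 + ((63 - 70)/((72 - 19) + 84))²)/434 = (7 + (-7/(53 + 84))²)*(1/434) = (7 + (-7/137)²)*(1/434) = (7 + 49/18769)*(1/434) = (131432/18769)*(1/434) = 9388/581839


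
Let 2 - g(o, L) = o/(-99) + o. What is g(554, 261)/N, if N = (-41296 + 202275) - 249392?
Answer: 54094/8752887 ≈ 0.0061801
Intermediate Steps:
g(o, L) = 2 - 98*o/99 (g(o, L) = 2 - (o/(-99) + o) = 2 - (o*(-1/99) + o) = 2 - (-o/99 + o) = 2 - 98*o/99)
N = -88413 (N = 160979 - 249392 = -88413)
g(554, 261)/N = (2 - 98/99*554)/(-88413) = (2 - 54292/99)*(-1/88413) = -54094/99*(-1/88413) = 54094/8752887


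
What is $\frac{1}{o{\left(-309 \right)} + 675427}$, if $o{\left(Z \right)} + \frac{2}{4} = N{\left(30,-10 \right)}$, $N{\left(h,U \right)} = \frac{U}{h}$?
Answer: $\frac{6}{4052557} \approx 1.4805 \cdot 10^{-6}$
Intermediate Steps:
$o{\left(Z \right)} = - \frac{5}{6}$ ($o{\left(Z \right)} = - \frac{1}{2} - \frac{10}{30} = - \frac{1}{2} - \frac{1}{3} = - \frac{5}{6}$)
$\frac{1}{o{\left(-309 \right)} + 675427} = \frac{1}{- \frac{5}{6} + 675427} = \frac{1}{\frac{4052557}{6}} = \frac{6}{4052557}$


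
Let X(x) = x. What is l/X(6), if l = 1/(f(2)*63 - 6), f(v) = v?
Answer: 1/720 ≈ 0.0013889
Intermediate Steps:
l = 1/120 (l = 1/(2*63 - 6) = 1/(126 - 6) = 1/120 ≈ 0.0083333)
l/X(6) = (1/120)/6 = (1/120)*(⅙) = 1/720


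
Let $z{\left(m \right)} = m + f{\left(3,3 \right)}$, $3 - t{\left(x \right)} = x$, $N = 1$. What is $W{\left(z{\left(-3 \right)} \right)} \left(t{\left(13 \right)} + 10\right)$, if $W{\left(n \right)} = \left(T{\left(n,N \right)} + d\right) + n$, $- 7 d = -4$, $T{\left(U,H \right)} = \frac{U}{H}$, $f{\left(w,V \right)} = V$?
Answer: $0$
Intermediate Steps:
$t{\left(x \right)} = 3 - x$
$z{\left(m \right)} = 3 + m$ ($z{\left(m \right)} = m + 3 = 3 + m$)
$d = \frac{4}{7}$ ($d = \left(- \frac{1}{7}\right) \left(-4\right) = \frac{4}{7} \approx 0.57143$)
$W{\left(n \right)} = \frac{4}{7} + 2 n$ ($W{\left(n \right)} = \left(\frac{n}{1} + \frac{4}{7}\right) + n = \left(n 1 + \frac{4}{7}\right) + n = \left(n + \frac{4}{7}\right) + n = \left(\frac{4}{7} + n\right) + n = \frac{4}{7} + 2 n$)
$W{\left(z{\left(-3 \right)} \right)} \left(t{\left(13 \right)} + 10\right) = \left(\frac{4}{7} + 2 \left(3 - 3\right)\right) \left(\left(3 - 13\right) + 10\right) = \left(\frac{4}{7} + 2 \cdot 0\right) \left(\left(3 - 13\right) + 10\right) = \left(\frac{4}{7} + 0\right) \left(-10 + 10\right) = \frac{4}{7} \cdot 0 = 0$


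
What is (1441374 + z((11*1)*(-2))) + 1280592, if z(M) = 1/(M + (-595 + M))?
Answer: 1739336273/639 ≈ 2.7220e+6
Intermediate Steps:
z(M) = 1/(-595 + 2*M)
(1441374 + z((11*1)*(-2))) + 1280592 = (1441374 + 1/(-595 + 2*((11*1)*(-2)))) + 1280592 = (1441374 + 1/(-595 + 2*(11*(-2)))) + 1280592 = (1441374 + 1/(-595 + 2*(-22))) + 1280592 = (1441374 + 1/(-595 - 44)) + 1280592 = (1441374 + 1/(-639)) + 1280592 = (1441374 - 1/639) + 1280592 = 921037985/639 + 1280592 = 1739336273/639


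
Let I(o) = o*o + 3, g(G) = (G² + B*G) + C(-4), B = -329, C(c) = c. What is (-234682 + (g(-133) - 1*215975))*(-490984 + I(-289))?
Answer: 158589543900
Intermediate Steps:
g(G) = -4 + G² - 329*G (g(G) = (G² - 329*G) - 4 = -4 + G² - 329*G)
I(o) = 3 + o² (I(o) = o² + 3 = 3 + o²)
(-234682 + (g(-133) - 1*215975))*(-490984 + I(-289)) = (-234682 + ((-4 + (-133)² - 329*(-133)) - 1*215975))*(-490984 + (3 + (-289)²)) = (-234682 + ((-4 + 17689 + 43757) - 215975))*(-490984 + (3 + 83521)) = (-234682 + (61442 - 215975))*(-490984 + 83524) = (-234682 - 154533)*(-407460) = -389215*(-407460) = 158589543900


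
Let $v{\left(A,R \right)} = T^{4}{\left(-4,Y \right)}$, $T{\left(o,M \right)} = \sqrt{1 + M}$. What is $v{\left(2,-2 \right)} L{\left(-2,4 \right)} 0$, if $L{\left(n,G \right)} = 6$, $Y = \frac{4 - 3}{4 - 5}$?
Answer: $0$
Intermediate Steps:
$Y = -1$ ($Y = 1 \frac{1}{-1} = 1 \left(-1\right) = -1$)
$v{\left(A,R \right)} = 0$ ($v{\left(A,R \right)} = \left(\sqrt{1 - 1}\right)^{4} = \left(\sqrt{0}\right)^{4} = 0^{4} = 0$)
$v{\left(2,-2 \right)} L{\left(-2,4 \right)} 0 = 0 \cdot 6 \cdot 0 = 0 \cdot 0 = 0$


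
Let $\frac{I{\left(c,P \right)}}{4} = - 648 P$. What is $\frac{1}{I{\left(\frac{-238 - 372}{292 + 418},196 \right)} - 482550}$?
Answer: $- \frac{1}{990582} \approx -1.0095 \cdot 10^{-6}$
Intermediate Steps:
$I{\left(c,P \right)} = - 2592 P$ ($I{\left(c,P \right)} = 4 \left(- 648 P\right) = - 2592 P$)
$\frac{1}{I{\left(\frac{-238 - 372}{292 + 418},196 \right)} - 482550} = \frac{1}{\left(-2592\right) 196 - 482550} = \frac{1}{-508032 - 482550} = \frac{1}{-990582} = - \frac{1}{990582}$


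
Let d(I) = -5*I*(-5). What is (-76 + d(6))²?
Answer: 5476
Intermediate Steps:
d(I) = 25*I
(-76 + d(6))² = (-76 + 25*6)² = (-76 + 150)² = 74² = 5476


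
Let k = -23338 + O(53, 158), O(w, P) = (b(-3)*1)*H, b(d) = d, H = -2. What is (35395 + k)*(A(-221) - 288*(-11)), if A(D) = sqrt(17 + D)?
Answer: 38215584 + 24126*I*sqrt(51) ≈ 3.8216e+7 + 1.7229e+5*I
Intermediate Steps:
O(w, P) = 6 (O(w, P) = -3*1*(-2) = -3*(-2) = 6)
k = -23332 (k = -23338 + 6 = -23332)
(35395 + k)*(A(-221) - 288*(-11)) = (35395 - 23332)*(sqrt(17 - 221) - 288*(-11)) = 12063*(sqrt(-204) + 3168) = 12063*(2*I*sqrt(51) + 3168) = 12063*(3168 + 2*I*sqrt(51)) = 38215584 + 24126*I*sqrt(51)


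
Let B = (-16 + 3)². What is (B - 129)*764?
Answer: 30560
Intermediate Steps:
B = 169 (B = (-13)² = 169)
(B - 129)*764 = (169 - 129)*764 = 40*764 = 30560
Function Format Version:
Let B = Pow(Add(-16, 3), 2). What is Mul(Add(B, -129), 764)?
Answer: 30560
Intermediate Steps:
B = 169 (B = Pow(-13, 2) = 169)
Mul(Add(B, -129), 764) = Mul(Add(169, -129), 764) = Mul(40, 764) = 30560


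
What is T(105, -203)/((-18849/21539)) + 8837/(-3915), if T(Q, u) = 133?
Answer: -3793939406/24597945 ≈ -154.24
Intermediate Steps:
T(105, -203)/((-18849/21539)) + 8837/(-3915) = 133/((-18849/21539)) + 8837/(-3915) = 133/((-18849*1/21539)) + 8837*(-1/3915) = 133/(-18849/21539) - 8837/3915 = 133*(-21539/18849) - 8837/3915 = -2864687/18849 - 8837/3915 = -3793939406/24597945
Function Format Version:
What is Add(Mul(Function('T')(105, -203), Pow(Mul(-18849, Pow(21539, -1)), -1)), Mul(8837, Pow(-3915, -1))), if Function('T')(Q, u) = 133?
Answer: Rational(-3793939406, 24597945) ≈ -154.24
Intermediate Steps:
Add(Mul(Function('T')(105, -203), Pow(Mul(-18849, Pow(21539, -1)), -1)), Mul(8837, Pow(-3915, -1))) = Add(Mul(133, Pow(Mul(-18849, Pow(21539, -1)), -1)), Mul(8837, Pow(-3915, -1))) = Add(Mul(133, Pow(Mul(-18849, Rational(1, 21539)), -1)), Mul(8837, Rational(-1, 3915))) = Add(Mul(133, Pow(Rational(-18849, 21539), -1)), Rational(-8837, 3915)) = Add(Mul(133, Rational(-21539, 18849)), Rational(-8837, 3915)) = Add(Rational(-2864687, 18849), Rational(-8837, 3915)) = Rational(-3793939406, 24597945)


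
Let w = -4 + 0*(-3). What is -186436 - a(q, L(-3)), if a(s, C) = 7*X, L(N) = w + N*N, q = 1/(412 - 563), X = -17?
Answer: -186317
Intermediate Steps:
w = -4 (w = -4 + 0 = -4)
q = -1/151 (q = 1/(-151) = -1/151 ≈ -0.0066225)
L(N) = -4 + N² (L(N) = -4 + N*N = -4 + N²)
a(s, C) = -119 (a(s, C) = 7*(-17) = -119)
-186436 - a(q, L(-3)) = -186436 - 1*(-119) = -186436 + 119 = -186317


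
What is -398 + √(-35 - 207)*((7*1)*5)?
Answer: -398 + 385*I*√2 ≈ -398.0 + 544.47*I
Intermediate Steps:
-398 + √(-35 - 207)*((7*1)*5) = -398 + √(-242)*(7*5) = -398 + (11*I*√2)*35 = -398 + 385*I*√2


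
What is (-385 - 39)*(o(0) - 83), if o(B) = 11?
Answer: 30528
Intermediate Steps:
(-385 - 39)*(o(0) - 83) = (-385 - 39)*(11 - 83) = -424*(-72) = 30528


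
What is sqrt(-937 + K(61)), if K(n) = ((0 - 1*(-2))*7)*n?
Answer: I*sqrt(83) ≈ 9.1104*I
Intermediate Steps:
K(n) = 14*n (K(n) = ((0 + 2)*7)*n = (2*7)*n = 14*n)
sqrt(-937 + K(61)) = sqrt(-937 + 14*61) = sqrt(-937 + 854) = sqrt(-83) = I*sqrt(83)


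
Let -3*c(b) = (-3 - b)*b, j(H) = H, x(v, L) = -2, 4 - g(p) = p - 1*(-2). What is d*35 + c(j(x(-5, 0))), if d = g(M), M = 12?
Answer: -1052/3 ≈ -350.67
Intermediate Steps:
g(p) = 2 - p (g(p) = 4 - (p - 1*(-2)) = 4 - (p + 2) = 4 - (2 + p) = 4 + (-2 - p) = 2 - p)
d = -10 (d = 2 - 1*12 = 2 - 12 = -10)
c(b) = -b*(-3 - b)/3 (c(b) = -(-3 - b)*b/3 = -b*(-3 - b)/3)
d*35 + c(j(x(-5, 0))) = -10*35 + (⅓)*(-2)*(3 - 2) = -350 + (⅓)*(-2)*1 = -350 - ⅔ = -1052/3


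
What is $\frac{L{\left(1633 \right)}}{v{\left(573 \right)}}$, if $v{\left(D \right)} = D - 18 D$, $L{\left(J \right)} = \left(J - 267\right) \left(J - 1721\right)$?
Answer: $\frac{120208}{9741} \approx 12.34$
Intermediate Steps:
$L{\left(J \right)} = \left(-1721 + J\right) \left(-267 + J\right)$ ($L{\left(J \right)} = \left(-267 + J\right) \left(J - 1721\right) = \left(-267 + J\right) \left(-1721 + J\right) = \left(-1721 + J\right) \left(-267 + J\right)$)
$v{\left(D \right)} = - 17 D$
$\frac{L{\left(1633 \right)}}{v{\left(573 \right)}} = \frac{459507 + 1633^{2} - 3246404}{\left(-17\right) 573} = \frac{459507 + 2666689 - 3246404}{-9741} = \left(-120208\right) \left(- \frac{1}{9741}\right) = \frac{120208}{9741}$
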